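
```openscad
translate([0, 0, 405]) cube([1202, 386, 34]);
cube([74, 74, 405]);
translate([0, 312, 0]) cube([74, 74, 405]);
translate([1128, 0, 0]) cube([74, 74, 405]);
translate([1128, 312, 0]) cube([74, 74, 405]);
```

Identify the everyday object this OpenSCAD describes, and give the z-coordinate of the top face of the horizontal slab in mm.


A bench. The seat-top height is 439 mm.

A long slab on four corner posts — a bench. The slab sits at z = 405 with thickness 34, so the top is 405 + 34 = 439 mm.


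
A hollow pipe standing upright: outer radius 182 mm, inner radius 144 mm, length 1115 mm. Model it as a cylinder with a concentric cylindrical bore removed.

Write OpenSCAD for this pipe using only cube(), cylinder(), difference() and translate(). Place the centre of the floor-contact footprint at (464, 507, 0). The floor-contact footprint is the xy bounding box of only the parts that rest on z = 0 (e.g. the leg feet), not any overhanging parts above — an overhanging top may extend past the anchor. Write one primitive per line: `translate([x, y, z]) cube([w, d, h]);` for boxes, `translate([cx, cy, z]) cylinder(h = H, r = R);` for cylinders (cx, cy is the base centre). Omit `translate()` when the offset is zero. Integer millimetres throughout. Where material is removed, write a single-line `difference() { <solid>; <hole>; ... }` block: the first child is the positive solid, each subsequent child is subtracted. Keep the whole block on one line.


difference() { translate([464, 507, 0]) cylinder(h = 1115, r = 182); translate([464, 507, 0]) cylinder(h = 1115, r = 144); }


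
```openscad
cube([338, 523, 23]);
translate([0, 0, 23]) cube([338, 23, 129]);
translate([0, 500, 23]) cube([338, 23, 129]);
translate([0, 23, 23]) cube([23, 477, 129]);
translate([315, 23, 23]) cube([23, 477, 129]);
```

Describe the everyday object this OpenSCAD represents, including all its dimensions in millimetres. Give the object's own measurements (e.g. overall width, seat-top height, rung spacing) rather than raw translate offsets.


An open-topped rectangular box: outside dimensions 338×523×152 mm, with a uniform wall and base thickness of 23 mm. The base is a full 338×523 slab on the floor; four walls sit on top of the base. The front and back walls (the −y and +y sides) span the full width; the two side walls fit between them.


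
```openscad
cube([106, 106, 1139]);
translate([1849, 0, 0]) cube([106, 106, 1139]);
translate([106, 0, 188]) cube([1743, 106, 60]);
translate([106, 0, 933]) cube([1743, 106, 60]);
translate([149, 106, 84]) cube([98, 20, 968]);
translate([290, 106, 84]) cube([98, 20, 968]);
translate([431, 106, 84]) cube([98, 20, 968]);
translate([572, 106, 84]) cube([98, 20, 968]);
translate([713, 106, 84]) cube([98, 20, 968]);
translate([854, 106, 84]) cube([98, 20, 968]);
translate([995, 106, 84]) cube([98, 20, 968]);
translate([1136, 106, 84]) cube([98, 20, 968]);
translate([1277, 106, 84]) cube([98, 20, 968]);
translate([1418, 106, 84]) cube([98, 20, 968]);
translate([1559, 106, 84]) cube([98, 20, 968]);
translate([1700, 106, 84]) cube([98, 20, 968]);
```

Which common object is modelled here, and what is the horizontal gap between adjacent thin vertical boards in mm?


A fence section. The picket gap is 43 mm.

Two posts, two rails, 12 pickets — a fence section. Span 1743 mm holds 12 pickets of 98 mm with 13 equal gaps: ⌊(1743 − 12·98) / 13⌋ = 43 mm.


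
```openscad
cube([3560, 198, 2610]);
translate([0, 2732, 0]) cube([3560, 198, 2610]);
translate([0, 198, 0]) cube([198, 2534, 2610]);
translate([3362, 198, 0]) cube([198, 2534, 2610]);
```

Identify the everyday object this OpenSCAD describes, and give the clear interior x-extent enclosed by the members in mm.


A house (or room) frame. The interior width is 3164 mm.

Four 2610 mm walls enclosing a rectangle with no floor or roof — a room or house frame. Outside width is 3560 mm and wall thickness is 198 mm, so the interior width is 3560 − 2 × 198 = 3164 mm.


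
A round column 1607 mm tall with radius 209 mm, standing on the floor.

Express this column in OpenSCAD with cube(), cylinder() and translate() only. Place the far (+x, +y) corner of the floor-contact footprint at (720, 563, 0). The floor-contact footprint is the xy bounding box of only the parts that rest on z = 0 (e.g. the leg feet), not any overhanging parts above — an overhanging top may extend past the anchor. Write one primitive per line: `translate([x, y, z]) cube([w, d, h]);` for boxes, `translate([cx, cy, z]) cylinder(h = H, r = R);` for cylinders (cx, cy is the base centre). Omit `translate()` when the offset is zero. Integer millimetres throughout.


translate([511, 354, 0]) cylinder(h = 1607, r = 209);


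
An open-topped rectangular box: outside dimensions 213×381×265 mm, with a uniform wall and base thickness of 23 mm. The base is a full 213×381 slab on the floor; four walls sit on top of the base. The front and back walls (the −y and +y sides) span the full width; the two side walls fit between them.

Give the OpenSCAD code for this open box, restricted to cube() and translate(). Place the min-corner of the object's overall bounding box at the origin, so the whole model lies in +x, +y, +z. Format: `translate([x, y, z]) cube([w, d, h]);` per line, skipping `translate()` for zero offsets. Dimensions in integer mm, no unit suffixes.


cube([213, 381, 23]);
translate([0, 0, 23]) cube([213, 23, 242]);
translate([0, 358, 23]) cube([213, 23, 242]);
translate([0, 23, 23]) cube([23, 335, 242]);
translate([190, 23, 23]) cube([23, 335, 242]);


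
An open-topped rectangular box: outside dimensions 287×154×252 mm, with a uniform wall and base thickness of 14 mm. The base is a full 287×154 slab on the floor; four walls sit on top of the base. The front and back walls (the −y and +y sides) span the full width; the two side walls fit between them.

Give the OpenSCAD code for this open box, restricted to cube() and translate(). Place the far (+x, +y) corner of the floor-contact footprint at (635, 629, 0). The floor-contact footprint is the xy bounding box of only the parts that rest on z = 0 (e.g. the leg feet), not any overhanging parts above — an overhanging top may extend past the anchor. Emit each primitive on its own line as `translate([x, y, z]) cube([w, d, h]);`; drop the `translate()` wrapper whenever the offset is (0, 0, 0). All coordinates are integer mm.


translate([348, 475, 0]) cube([287, 154, 14]);
translate([348, 475, 14]) cube([287, 14, 238]);
translate([348, 615, 14]) cube([287, 14, 238]);
translate([348, 489, 14]) cube([14, 126, 238]);
translate([621, 489, 14]) cube([14, 126, 238]);


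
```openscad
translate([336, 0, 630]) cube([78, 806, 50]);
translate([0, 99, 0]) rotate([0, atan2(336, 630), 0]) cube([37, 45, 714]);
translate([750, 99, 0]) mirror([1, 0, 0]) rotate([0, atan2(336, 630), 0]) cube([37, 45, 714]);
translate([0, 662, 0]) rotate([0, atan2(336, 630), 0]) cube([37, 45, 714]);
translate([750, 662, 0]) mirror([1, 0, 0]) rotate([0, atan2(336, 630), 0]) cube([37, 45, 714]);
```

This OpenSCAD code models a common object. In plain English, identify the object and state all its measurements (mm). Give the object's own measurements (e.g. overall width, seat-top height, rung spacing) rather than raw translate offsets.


A sawhorse. A 78×806×50 mm beam (x, y, z) sits on two A-frame leg pairs. Each pair is two raked legs of 37×45 mm section (45 mm along y) splaying symmetrically in x. Each leg rises 630 mm vertically over 336 mm of horizontal reach and is 714 mm long along its own axis. Every leg's outer bottom edge rests on the floor and its outer top edge meets a bottom edge of the beam — the left legs (tilting toward +x) meet the beam's −x bottom edge, the right legs (their mirror images, tilting toward −x) meet its +x bottom edge — so the leg tops tuck under the beam, the beam's underside is 630 mm above the floor, and the feet are 750 mm apart outside-to-outside with the beam centred between them. The two leg pairs are set in 99 mm from either end of the beam.


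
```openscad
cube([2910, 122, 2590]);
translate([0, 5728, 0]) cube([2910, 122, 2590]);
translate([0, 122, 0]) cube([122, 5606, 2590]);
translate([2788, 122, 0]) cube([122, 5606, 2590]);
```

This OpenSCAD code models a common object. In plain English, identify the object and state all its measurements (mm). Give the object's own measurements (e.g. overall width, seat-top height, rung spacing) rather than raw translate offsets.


The wall frame of a small rectangular building: four walls, each 2590 mm tall and 122 mm thick, enclosing a footprint 2910 mm (x) by 5850 mm (y) outside-to-outside, with no floor or roof. The front and back walls (the −y and +y sides) span the full width; the two side walls fit between them.


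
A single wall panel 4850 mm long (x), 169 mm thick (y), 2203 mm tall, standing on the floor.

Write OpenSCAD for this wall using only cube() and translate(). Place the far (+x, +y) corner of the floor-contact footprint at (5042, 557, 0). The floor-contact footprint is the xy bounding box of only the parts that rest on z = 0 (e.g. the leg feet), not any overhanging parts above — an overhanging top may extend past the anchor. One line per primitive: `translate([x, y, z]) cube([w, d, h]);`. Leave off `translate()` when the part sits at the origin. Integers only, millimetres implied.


translate([192, 388, 0]) cube([4850, 169, 2203]);


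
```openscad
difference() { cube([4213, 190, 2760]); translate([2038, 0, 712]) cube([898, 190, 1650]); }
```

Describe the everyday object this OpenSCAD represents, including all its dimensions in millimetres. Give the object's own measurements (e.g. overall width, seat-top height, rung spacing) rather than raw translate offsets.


A wall 4213 mm long (x), 190 mm thick (y), 2760 mm tall, with a rectangular window opening cut through it. The opening is 898 mm wide and 1650 mm tall; its sill is at z = 712 mm and its near (−x) edge is 2038 mm from the wall's −x end. The opening passes through the full wall thickness.


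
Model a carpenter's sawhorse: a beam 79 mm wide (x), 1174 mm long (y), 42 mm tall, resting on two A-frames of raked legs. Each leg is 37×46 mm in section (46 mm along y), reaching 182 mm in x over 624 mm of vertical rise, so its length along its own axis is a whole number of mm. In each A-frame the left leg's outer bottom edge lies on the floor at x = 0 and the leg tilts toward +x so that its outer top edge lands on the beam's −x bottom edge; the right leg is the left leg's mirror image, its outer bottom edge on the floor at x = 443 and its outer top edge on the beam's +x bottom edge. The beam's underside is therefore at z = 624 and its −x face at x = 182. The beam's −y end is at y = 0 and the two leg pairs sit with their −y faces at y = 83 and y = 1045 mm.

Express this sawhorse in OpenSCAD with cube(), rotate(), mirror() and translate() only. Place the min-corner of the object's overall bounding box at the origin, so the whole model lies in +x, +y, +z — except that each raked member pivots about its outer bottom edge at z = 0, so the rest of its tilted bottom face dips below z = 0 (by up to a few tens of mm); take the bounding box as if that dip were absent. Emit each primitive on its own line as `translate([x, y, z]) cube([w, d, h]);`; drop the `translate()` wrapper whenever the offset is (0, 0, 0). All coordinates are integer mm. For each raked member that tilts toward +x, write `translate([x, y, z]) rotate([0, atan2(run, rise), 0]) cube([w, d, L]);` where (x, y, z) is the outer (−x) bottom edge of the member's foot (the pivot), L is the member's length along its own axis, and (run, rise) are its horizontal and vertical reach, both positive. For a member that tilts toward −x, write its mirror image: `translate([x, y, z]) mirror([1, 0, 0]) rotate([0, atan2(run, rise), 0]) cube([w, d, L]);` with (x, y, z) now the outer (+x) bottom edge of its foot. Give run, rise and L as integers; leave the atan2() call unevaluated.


translate([182, 0, 624]) cube([79, 1174, 42]);
translate([0, 83, 0]) rotate([0, atan2(182, 624), 0]) cube([37, 46, 650]);
translate([443, 83, 0]) mirror([1, 0, 0]) rotate([0, atan2(182, 624), 0]) cube([37, 46, 650]);
translate([0, 1045, 0]) rotate([0, atan2(182, 624), 0]) cube([37, 46, 650]);
translate([443, 1045, 0]) mirror([1, 0, 0]) rotate([0, atan2(182, 624), 0]) cube([37, 46, 650]);


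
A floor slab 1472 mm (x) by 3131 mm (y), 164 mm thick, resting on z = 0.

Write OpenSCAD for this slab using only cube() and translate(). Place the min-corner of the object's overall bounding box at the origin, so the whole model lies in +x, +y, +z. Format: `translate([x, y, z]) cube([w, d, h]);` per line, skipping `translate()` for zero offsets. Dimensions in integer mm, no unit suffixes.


cube([1472, 3131, 164]);


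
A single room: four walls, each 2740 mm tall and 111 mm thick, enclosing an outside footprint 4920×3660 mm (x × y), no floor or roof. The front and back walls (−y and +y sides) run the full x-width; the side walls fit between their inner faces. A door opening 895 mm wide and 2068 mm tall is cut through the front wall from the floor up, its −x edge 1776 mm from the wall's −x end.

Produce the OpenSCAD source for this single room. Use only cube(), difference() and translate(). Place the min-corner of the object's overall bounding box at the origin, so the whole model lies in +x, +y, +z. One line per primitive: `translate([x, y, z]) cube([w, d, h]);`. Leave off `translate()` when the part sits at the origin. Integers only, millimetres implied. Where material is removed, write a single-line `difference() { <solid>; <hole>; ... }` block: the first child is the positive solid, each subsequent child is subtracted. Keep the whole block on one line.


difference() { cube([4920, 111, 2740]); translate([1776, 0, 0]) cube([895, 111, 2068]); }
translate([0, 3549, 0]) cube([4920, 111, 2740]);
translate([0, 111, 0]) cube([111, 3438, 2740]);
translate([4809, 111, 0]) cube([111, 3438, 2740]);


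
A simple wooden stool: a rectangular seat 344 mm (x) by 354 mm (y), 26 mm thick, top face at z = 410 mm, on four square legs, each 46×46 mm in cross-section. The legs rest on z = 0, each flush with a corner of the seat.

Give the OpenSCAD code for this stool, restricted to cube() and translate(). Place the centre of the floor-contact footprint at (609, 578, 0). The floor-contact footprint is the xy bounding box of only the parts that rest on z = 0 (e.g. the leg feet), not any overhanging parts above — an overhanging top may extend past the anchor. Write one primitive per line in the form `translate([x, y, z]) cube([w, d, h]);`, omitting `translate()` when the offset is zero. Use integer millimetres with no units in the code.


// leg_h = 410 - 26 = 384
translate([437, 401, 384]) cube([344, 354, 26]);
translate([437, 401, 0]) cube([46, 46, 384]);
translate([735, 401, 0]) cube([46, 46, 384]);
translate([437, 709, 0]) cube([46, 46, 384]);
translate([735, 709, 0]) cube([46, 46, 384]);


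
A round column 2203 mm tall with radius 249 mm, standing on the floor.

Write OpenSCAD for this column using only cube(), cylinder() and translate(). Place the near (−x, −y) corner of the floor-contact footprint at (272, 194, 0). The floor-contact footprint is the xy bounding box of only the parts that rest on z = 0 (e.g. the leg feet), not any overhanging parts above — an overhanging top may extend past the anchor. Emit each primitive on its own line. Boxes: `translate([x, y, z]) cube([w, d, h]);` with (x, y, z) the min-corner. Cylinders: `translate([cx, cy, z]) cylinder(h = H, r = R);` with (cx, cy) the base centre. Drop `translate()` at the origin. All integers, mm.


translate([521, 443, 0]) cylinder(h = 2203, r = 249);


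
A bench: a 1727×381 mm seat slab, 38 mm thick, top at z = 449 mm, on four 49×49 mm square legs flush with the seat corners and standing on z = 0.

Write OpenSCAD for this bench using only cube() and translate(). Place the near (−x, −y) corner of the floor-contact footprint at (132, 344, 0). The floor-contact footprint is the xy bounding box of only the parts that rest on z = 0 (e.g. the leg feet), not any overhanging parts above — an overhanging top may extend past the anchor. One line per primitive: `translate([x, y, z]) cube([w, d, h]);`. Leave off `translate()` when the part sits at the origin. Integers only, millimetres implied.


translate([132, 344, 411]) cube([1727, 381, 38]);
translate([132, 344, 0]) cube([49, 49, 411]);
translate([132, 676, 0]) cube([49, 49, 411]);
translate([1810, 344, 0]) cube([49, 49, 411]);
translate([1810, 676, 0]) cube([49, 49, 411]);


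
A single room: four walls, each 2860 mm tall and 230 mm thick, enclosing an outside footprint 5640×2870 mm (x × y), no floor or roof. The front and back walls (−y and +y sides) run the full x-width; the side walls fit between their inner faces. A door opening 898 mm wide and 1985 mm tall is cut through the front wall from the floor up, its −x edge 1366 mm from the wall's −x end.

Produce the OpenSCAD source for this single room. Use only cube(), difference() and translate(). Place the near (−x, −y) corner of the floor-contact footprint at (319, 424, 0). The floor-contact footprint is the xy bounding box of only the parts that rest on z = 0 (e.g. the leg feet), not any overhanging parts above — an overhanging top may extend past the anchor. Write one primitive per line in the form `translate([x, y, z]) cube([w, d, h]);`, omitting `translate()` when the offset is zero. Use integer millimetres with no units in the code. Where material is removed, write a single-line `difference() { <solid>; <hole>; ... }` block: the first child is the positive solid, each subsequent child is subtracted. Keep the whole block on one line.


difference() { translate([319, 424, 0]) cube([5640, 230, 2860]); translate([1685, 424, 0]) cube([898, 230, 1985]); }
translate([319, 3064, 0]) cube([5640, 230, 2860]);
translate([319, 654, 0]) cube([230, 2410, 2860]);
translate([5729, 654, 0]) cube([230, 2410, 2860]);


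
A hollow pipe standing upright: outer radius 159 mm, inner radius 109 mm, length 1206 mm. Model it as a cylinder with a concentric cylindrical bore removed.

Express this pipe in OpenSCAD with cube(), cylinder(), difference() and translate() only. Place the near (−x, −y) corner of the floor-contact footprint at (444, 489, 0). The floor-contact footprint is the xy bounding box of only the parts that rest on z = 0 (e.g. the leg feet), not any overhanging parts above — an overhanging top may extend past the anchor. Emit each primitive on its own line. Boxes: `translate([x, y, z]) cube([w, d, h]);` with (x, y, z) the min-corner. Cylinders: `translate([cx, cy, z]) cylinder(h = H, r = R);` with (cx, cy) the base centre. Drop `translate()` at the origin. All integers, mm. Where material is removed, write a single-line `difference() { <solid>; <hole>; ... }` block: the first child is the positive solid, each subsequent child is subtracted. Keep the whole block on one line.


difference() { translate([603, 648, 0]) cylinder(h = 1206, r = 159); translate([603, 648, 0]) cylinder(h = 1206, r = 109); }


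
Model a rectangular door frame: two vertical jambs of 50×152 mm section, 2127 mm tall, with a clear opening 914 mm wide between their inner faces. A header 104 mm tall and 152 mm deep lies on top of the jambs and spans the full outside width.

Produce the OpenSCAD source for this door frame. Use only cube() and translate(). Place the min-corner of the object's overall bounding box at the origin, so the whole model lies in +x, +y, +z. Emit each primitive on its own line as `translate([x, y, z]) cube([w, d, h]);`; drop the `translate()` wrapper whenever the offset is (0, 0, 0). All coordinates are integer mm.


cube([50, 152, 2127]);
translate([964, 0, 0]) cube([50, 152, 2127]);
translate([0, 0, 2127]) cube([1014, 152, 104]);


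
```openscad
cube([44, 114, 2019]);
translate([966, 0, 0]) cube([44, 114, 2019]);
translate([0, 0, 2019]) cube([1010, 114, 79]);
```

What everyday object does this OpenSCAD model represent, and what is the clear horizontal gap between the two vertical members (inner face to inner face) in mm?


A door frame. The clear opening width is 922 mm.

Two 2019 mm tall posts with a header on top — a door frame. The left jamb is 44 mm wide at x = 0; the right jamb starts at x = 966. The clear opening is 966 − 44 = 922 mm.


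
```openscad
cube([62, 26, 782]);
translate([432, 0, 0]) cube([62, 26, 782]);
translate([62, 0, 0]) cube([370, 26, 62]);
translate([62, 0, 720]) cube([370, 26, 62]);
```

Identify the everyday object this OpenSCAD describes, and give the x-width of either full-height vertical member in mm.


A picture frame. The border width is 62 mm.

Four thin pieces enclosing a rectangular opening — a picture frame. The two full-height stiles are 782 mm tall; the top rail sits at z = 720 and is 62 mm tall, so the border above the opening is 782 − 720 = 62 mm, matching the stile x-width.


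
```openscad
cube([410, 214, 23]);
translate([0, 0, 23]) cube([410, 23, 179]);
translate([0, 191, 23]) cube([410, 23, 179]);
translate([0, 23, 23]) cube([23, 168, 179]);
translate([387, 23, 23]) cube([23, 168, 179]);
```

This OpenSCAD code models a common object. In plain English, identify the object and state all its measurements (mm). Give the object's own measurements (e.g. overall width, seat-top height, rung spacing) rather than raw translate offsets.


An open-topped rectangular box: outside dimensions 410×214×202 mm, with a uniform wall and base thickness of 23 mm. The base is a full 410×214 slab on the floor; four walls sit on top of the base. The front and back walls (the −y and +y sides) span the full width; the two side walls fit between them.


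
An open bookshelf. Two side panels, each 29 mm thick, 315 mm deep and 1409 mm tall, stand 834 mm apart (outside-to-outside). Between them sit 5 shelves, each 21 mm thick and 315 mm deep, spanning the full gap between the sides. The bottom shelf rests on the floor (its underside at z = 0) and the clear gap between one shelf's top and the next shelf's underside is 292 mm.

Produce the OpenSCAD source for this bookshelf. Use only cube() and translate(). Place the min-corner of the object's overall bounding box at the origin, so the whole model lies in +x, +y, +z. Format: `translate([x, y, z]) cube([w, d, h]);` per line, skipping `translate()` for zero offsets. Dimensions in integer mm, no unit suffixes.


cube([29, 315, 1409]);
translate([805, 0, 0]) cube([29, 315, 1409]);
translate([29, 0, 0]) cube([776, 315, 21]);
translate([29, 0, 313]) cube([776, 315, 21]);
translate([29, 0, 626]) cube([776, 315, 21]);
translate([29, 0, 939]) cube([776, 315, 21]);
translate([29, 0, 1252]) cube([776, 315, 21]);


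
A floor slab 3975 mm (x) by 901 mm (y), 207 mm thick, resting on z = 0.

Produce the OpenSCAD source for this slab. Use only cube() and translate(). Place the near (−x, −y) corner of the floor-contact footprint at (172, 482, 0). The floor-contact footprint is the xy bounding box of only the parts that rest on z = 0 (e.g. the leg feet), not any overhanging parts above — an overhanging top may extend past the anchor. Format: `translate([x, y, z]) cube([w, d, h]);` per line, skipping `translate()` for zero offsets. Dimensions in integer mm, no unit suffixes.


translate([172, 482, 0]) cube([3975, 901, 207]);


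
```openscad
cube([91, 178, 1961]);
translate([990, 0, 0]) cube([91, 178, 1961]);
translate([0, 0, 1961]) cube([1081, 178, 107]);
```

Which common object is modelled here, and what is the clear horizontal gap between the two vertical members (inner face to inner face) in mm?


A door frame. The clear opening width is 899 mm.

Two 1961 mm tall posts with a header on top — a door frame. The left jamb is 91 mm wide at x = 0; the right jamb starts at x = 990. The clear opening is 990 − 91 = 899 mm.


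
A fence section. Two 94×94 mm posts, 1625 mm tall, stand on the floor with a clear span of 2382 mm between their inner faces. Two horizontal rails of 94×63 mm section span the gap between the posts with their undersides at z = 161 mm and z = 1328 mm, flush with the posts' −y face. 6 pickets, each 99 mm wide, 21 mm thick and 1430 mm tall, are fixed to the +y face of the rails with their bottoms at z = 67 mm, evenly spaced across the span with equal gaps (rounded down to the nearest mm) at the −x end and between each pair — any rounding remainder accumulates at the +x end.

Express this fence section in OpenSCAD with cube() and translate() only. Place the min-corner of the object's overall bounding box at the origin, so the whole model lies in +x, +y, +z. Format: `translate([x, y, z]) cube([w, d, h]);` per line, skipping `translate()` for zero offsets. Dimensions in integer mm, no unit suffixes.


cube([94, 94, 1625]);
translate([2476, 0, 0]) cube([94, 94, 1625]);
translate([94, 0, 161]) cube([2382, 94, 63]);
translate([94, 0, 1328]) cube([2382, 94, 63]);
translate([349, 94, 67]) cube([99, 21, 1430]);
translate([703, 94, 67]) cube([99, 21, 1430]);
translate([1057, 94, 67]) cube([99, 21, 1430]);
translate([1411, 94, 67]) cube([99, 21, 1430]);
translate([1765, 94, 67]) cube([99, 21, 1430]);
translate([2119, 94, 67]) cube([99, 21, 1430]);


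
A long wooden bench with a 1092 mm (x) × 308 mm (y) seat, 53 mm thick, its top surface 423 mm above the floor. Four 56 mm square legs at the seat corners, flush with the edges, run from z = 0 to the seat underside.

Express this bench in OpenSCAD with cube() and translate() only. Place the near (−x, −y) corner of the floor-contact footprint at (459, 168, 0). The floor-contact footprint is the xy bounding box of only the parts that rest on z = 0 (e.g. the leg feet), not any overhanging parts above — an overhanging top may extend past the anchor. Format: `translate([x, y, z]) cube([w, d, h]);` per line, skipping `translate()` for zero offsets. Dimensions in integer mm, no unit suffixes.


translate([459, 168, 370]) cube([1092, 308, 53]);
translate([459, 168, 0]) cube([56, 56, 370]);
translate([459, 420, 0]) cube([56, 56, 370]);
translate([1495, 168, 0]) cube([56, 56, 370]);
translate([1495, 420, 0]) cube([56, 56, 370]);


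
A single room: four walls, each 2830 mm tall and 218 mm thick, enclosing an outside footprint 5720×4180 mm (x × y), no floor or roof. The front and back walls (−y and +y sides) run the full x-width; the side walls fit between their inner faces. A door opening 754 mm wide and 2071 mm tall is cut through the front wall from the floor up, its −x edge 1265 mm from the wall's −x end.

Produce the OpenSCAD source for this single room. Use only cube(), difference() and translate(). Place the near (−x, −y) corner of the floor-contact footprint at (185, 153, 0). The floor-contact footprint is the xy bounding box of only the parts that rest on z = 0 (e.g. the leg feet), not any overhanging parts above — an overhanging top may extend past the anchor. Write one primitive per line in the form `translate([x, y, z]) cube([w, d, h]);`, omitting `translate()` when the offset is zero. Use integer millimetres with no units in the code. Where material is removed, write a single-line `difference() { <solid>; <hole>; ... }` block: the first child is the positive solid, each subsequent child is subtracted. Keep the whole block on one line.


difference() { translate([185, 153, 0]) cube([5720, 218, 2830]); translate([1450, 153, 0]) cube([754, 218, 2071]); }
translate([185, 4115, 0]) cube([5720, 218, 2830]);
translate([185, 371, 0]) cube([218, 3744, 2830]);
translate([5687, 371, 0]) cube([218, 3744, 2830]);


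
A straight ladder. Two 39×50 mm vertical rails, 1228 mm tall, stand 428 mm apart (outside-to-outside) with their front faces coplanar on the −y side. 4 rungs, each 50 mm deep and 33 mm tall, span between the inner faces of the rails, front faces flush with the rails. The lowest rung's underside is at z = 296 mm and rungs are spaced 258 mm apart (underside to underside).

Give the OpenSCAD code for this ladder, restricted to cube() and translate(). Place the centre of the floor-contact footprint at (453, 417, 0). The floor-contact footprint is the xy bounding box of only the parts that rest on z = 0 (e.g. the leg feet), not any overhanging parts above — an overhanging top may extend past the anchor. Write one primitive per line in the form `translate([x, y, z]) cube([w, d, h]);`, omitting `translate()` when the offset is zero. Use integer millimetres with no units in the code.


// rung span = 428 - 2*39 = 350
// rung[k] z = 296 + k*258
translate([239, 392, 0]) cube([39, 50, 1228]);
translate([628, 392, 0]) cube([39, 50, 1228]);
translate([278, 392, 296]) cube([350, 50, 33]);
translate([278, 392, 554]) cube([350, 50, 33]);
translate([278, 392, 812]) cube([350, 50, 33]);
translate([278, 392, 1070]) cube([350, 50, 33]);


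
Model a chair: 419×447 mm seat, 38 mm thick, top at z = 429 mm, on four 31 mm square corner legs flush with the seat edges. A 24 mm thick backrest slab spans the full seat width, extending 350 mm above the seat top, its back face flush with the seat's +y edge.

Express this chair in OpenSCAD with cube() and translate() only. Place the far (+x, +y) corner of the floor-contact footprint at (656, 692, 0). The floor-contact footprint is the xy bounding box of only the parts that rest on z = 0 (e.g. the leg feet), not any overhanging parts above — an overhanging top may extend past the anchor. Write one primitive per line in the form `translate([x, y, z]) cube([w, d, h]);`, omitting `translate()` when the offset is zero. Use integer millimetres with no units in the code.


translate([237, 245, 391]) cube([419, 447, 38]);
translate([237, 245, 0]) cube([31, 31, 391]);
translate([625, 245, 0]) cube([31, 31, 391]);
translate([237, 661, 0]) cube([31, 31, 391]);
translate([625, 661, 0]) cube([31, 31, 391]);
translate([237, 668, 429]) cube([419, 24, 350]);


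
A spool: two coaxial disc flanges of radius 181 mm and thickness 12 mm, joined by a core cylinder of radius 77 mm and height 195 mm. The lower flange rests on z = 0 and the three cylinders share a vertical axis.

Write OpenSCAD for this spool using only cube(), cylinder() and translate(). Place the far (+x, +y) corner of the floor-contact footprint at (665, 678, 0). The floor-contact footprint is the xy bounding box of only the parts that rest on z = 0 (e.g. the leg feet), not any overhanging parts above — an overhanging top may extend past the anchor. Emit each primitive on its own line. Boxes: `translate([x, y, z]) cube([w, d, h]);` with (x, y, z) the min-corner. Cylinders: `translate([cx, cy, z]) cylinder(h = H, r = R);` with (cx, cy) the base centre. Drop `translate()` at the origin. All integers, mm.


translate([484, 497, 0]) cylinder(h = 12, r = 181);
translate([484, 497, 12]) cylinder(h = 195, r = 77);
translate([484, 497, 207]) cylinder(h = 12, r = 181);


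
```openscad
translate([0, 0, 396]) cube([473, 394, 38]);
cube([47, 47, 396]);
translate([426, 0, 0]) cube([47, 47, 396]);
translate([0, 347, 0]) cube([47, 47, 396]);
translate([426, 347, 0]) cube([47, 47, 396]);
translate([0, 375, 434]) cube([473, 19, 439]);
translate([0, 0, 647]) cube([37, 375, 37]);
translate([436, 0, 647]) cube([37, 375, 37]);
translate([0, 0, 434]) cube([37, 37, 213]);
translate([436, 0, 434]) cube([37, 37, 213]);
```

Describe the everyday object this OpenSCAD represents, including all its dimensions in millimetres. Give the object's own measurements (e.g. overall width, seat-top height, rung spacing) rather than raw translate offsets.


A chair. The seat is a 473×394×38 mm slab with its top at z = 434 mm, on four 47×47 mm corner legs (flush with the seat edges, standing on z = 0). A flat backrest 19 mm thick, 439 mm tall, spans the full seat width and rises from the seat top along its +y edge, rear face flush with the rear of the seat. Two armrests of 37×37 mm section run along each side from the seat's front edge to the front of the backrest, top faces 250 mm above the seat top and outer faces flush with the seat's x-edges; a 37×37 mm post under the front of each armrest stands on the seat at the front corner.


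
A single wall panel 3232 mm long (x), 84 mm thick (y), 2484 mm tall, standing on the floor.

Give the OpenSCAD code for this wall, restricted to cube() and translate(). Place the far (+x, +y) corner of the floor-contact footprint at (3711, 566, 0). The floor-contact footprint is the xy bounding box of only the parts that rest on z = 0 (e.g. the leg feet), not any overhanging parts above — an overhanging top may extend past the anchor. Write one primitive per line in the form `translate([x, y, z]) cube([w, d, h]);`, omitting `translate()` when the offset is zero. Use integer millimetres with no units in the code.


translate([479, 482, 0]) cube([3232, 84, 2484]);


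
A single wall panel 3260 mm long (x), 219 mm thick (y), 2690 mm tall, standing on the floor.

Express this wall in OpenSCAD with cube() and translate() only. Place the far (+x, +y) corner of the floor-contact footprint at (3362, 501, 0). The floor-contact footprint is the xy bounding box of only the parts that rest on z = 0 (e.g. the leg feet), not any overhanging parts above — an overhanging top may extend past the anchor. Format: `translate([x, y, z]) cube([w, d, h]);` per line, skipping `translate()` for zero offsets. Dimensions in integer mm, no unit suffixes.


translate([102, 282, 0]) cube([3260, 219, 2690]);


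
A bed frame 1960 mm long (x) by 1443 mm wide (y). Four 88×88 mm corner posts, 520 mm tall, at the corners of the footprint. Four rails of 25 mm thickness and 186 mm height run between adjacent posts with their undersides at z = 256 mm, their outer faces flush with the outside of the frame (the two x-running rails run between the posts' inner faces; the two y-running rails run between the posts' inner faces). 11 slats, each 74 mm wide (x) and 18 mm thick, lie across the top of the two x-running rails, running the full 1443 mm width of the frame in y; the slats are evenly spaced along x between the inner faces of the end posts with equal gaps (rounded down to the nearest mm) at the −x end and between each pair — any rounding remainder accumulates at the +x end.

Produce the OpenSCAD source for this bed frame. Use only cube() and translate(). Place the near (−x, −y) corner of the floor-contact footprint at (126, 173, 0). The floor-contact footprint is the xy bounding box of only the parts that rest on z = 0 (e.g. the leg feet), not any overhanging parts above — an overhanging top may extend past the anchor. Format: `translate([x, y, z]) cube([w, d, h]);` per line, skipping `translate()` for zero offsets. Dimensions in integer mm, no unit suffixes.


translate([126, 173, 0]) cube([88, 88, 520]);
translate([126, 1528, 0]) cube([88, 88, 520]);
translate([1998, 173, 0]) cube([88, 88, 520]);
translate([1998, 1528, 0]) cube([88, 88, 520]);
translate([214, 173, 256]) cube([1784, 25, 186]);
translate([214, 1591, 256]) cube([1784, 25, 186]);
translate([126, 261, 256]) cube([25, 1267, 186]);
translate([2061, 261, 256]) cube([25, 1267, 186]);
translate([294, 173, 442]) cube([74, 1443, 18]);
translate([448, 173, 442]) cube([74, 1443, 18]);
translate([602, 173, 442]) cube([74, 1443, 18]);
translate([756, 173, 442]) cube([74, 1443, 18]);
translate([910, 173, 442]) cube([74, 1443, 18]);
translate([1064, 173, 442]) cube([74, 1443, 18]);
translate([1218, 173, 442]) cube([74, 1443, 18]);
translate([1372, 173, 442]) cube([74, 1443, 18]);
translate([1526, 173, 442]) cube([74, 1443, 18]);
translate([1680, 173, 442]) cube([74, 1443, 18]);
translate([1834, 173, 442]) cube([74, 1443, 18]);


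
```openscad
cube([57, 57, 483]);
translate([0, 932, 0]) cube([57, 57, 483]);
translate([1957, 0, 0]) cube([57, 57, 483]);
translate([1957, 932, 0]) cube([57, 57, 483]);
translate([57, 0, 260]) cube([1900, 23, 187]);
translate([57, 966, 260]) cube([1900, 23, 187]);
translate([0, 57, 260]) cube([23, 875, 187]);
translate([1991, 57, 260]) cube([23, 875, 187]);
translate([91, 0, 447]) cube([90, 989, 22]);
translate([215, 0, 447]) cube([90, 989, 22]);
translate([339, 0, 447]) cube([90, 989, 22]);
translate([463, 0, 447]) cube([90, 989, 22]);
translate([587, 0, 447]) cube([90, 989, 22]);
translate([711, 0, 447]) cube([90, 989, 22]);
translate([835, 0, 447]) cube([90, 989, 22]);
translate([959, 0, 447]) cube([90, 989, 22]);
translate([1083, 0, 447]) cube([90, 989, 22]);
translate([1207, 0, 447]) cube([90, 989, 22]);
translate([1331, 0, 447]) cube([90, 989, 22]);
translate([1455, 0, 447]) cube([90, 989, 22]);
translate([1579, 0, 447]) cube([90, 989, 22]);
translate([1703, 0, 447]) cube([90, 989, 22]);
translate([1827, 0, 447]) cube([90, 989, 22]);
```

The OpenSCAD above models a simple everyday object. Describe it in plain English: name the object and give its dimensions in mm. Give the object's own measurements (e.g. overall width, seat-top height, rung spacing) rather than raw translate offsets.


A bed frame 2014 mm long (x) by 989 mm wide (y). Four 57×57 mm corner posts, 483 mm tall, at the corners of the footprint. Four rails of 23 mm thickness and 187 mm height run between adjacent posts with their undersides at z = 260 mm, their outer faces flush with the outside of the frame (the two x-running rails run between the posts' inner faces; the two y-running rails run between the posts' inner faces). 15 slats, each 90 mm wide (x) and 22 mm thick, lie across the top of the two x-running rails, running the full 989 mm width of the frame in y; along x they sit between the end posts with a 34 mm gap after the −x posts and between neighbouring slats, leaving 40 mm before the +x posts.


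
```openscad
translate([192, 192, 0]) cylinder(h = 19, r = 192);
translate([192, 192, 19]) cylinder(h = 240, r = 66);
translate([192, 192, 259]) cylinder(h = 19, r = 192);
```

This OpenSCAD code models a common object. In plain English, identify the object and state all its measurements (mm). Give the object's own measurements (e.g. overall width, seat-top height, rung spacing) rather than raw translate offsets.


A spool: two coaxial disc flanges of radius 192 mm and thickness 19 mm, joined by a core cylinder of radius 66 mm and height 240 mm. The lower flange rests on z = 0 and the three cylinders share a vertical axis.


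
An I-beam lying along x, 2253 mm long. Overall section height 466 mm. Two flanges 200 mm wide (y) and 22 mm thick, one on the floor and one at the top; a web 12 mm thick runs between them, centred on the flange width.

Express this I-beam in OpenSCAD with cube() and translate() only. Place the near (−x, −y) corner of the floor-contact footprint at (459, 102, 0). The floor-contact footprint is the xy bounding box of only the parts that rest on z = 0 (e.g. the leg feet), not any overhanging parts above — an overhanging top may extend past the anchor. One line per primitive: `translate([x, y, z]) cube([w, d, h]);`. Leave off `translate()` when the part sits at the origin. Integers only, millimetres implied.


translate([459, 102, 0]) cube([2253, 200, 22]);
translate([459, 196, 22]) cube([2253, 12, 422]);
translate([459, 102, 444]) cube([2253, 200, 22]);


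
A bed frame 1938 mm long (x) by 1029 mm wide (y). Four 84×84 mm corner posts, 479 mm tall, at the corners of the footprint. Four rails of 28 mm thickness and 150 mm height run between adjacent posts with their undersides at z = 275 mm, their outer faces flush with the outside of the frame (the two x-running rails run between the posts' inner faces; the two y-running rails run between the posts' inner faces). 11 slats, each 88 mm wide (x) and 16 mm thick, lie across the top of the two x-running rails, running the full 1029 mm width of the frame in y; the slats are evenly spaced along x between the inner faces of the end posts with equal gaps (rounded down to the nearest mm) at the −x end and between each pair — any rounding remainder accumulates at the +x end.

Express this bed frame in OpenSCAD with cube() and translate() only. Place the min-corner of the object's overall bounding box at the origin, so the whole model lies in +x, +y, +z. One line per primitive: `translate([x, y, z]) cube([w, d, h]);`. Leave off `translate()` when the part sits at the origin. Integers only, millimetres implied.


cube([84, 84, 479]);
translate([0, 945, 0]) cube([84, 84, 479]);
translate([1854, 0, 0]) cube([84, 84, 479]);
translate([1854, 945, 0]) cube([84, 84, 479]);
translate([84, 0, 275]) cube([1770, 28, 150]);
translate([84, 1001, 275]) cube([1770, 28, 150]);
translate([0, 84, 275]) cube([28, 861, 150]);
translate([1910, 84, 275]) cube([28, 861, 150]);
translate([150, 0, 425]) cube([88, 1029, 16]);
translate([304, 0, 425]) cube([88, 1029, 16]);
translate([458, 0, 425]) cube([88, 1029, 16]);
translate([612, 0, 425]) cube([88, 1029, 16]);
translate([766, 0, 425]) cube([88, 1029, 16]);
translate([920, 0, 425]) cube([88, 1029, 16]);
translate([1074, 0, 425]) cube([88, 1029, 16]);
translate([1228, 0, 425]) cube([88, 1029, 16]);
translate([1382, 0, 425]) cube([88, 1029, 16]);
translate([1536, 0, 425]) cube([88, 1029, 16]);
translate([1690, 0, 425]) cube([88, 1029, 16]);
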